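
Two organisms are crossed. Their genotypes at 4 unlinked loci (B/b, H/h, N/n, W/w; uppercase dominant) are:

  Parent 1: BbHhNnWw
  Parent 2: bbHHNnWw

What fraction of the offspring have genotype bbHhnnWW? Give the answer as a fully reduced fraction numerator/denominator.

BbHhNnWw gametes: BHNW×1, BHNw×1, BHnW×1, BHnw×1, BhNW×1, BhNw×1, BhnW×1, Bhnw×1, bHNW×1, bHNw×1, bHnW×1, bHnw×1, bhNW×1, bhNw×1, bhnW×1, bhnw×1
bbHHNnWw gametes: bHNW×4, bHNw×4, bHnW×4, bHnw×4
BbHhNnWw×bbHHNnWw grid (16·16=256): BbHHNNWW=4 BbHHNNWw=8 BbHHNNww=4 BbHHNnWW=8 BbHHNnWw=16 BbHHNnww=8 BbHHnnWW=4 BbHHnnWw=8 BbHHnnww=4 BbHhNNWW=4 BbHhNNWw=8 BbHhNNww=4 BbHhNnWW=8 BbHhNnWw=16 BbHhNnww=8 BbHhnnWW=4 BbHhnnWw=8 BbHhnnww=4 bbHHNNWW=4 bbHHNNWw=8 bbHHNNww=4 bbHHNnWW=8 bbHHNnWw=16 bbHHNnww=8 bbHHnnWW=4 bbHHnnWw=8 bbHHnnww=4 bbHhNNWW=4 bbHhNNWw=8 bbHhNNww=4 bbHhNnWW=8 bbHhNnWw=16 bbHhNnww=8 bbHhnnWW=4 bbHhnnWw=8 bbHhnnww=4
bbHhnnWW hits 4/256; gcd=4; 4÷4/256÷4 = 1/64

P(bbHhnnWW) = 1/64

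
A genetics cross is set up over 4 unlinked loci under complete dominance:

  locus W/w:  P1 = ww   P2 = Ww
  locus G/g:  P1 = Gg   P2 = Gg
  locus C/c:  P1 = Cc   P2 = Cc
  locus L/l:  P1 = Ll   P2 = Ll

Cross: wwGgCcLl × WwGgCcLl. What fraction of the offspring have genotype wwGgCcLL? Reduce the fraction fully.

P(wwGgCcLL) = 1/32

wwGgCcLl gametes: wGCL×2, wGCl×2, wGcL×2, wGcl×2, wgCL×2, wgCl×2, wgcL×2, wgcl×2
WwGgCcLl gametes: WGCL×1, WGCl×1, WGcL×1, WGcl×1, WgCL×1, WgCl×1, WgcL×1, Wgcl×1, wGCL×1, wGCl×1, wGcL×1, wGcl×1, wgCL×1, wgCl×1, wgcL×1, wgcl×1
wwGgCcLl×WwGgCcLl grid (16·16=256): WwGGCCLL=2 WwGGCCLl=4 WwGGCCll=2 WwGGCcLL=4 WwGGCcLl=8 WwGGCcll=4 WwGGccLL=2 WwGGccLl=4 WwGGccll=2 WwGgCCLL=4 WwGgCCLl=8 WwGgCCll=4 WwGgCcLL=8 WwGgCcLl=16 WwGgCcll=8 WwGgccLL=4 WwGgccLl=8 WwGgccll=4 WwggCCLL=2 WwggCCLl=4 WwggCCll=2 WwggCcLL=4 WwggCcLl=8 WwggCcll=4 WwggccLL=2 WwggccLl=4 Wwggccll=2 wwGGCCLL=2 wwGGCCLl=4 wwGGCCll=2 wwGGCcLL=4 wwGGCcLl=8 wwGGCcll=4 wwGGccLL=2 wwGGccLl=4 wwGGccll=2 wwGgCCLL=4 wwGgCCLl=8 wwGgCCll=4 wwGgCcLL=8 wwGgCcLl=16 wwGgCcll=8 wwGgccLL=4 wwGgccLl=8 wwGgccll=4 wwggCCLL=2 wwggCCLl=4 wwggCCll=2 wwggCcLL=4 wwggCcLl=8 wwggCcll=4 wwggccLL=2 wwggccLl=4 wwggccll=2
wwGgCcLL hits 8/256; gcd=8; 8÷8/256÷8 = 1/32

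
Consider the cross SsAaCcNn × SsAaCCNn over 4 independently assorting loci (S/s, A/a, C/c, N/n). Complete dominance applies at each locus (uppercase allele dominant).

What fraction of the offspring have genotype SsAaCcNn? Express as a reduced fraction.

SsAaCcNn gametes: SACN×1, SACn×1, SAcN×1, SAcn×1, SaCN×1, SaCn×1, SacN×1, Sacn×1, sACN×1, sACn×1, sAcN×1, sAcn×1, saCN×1, saCn×1, sacN×1, sacn×1
SsAaCCNn gametes: SACN×2, SACn×2, SaCN×2, SaCn×2, sACN×2, sACn×2, saCN×2, saCn×2
SsAaCcNn×SsAaCCNn grid (16·16=256): SSAACCNN=2 SSAACCNn=4 SSAACCnn=2 SSAACcNN=2 SSAACcNn=4 SSAACcnn=2 SSAaCCNN=4 SSAaCCNn=8 SSAaCCnn=4 SSAaCcNN=4 SSAaCcNn=8 SSAaCcnn=4 SSaaCCNN=2 SSaaCCNn=4 SSaaCCnn=2 SSaaCcNN=2 SSaaCcNn=4 SSaaCcnn=2 SsAACCNN=4 SsAACCNn=8 SsAACCnn=4 SsAACcNN=4 SsAACcNn=8 SsAACcnn=4 SsAaCCNN=8 SsAaCCNn=16 SsAaCCnn=8 SsAaCcNN=8 SsAaCcNn=16 SsAaCcnn=8 SsaaCCNN=4 SsaaCCNn=8 SsaaCCnn=4 SsaaCcNN=4 SsaaCcNn=8 SsaaCcnn=4 ssAACCNN=2 ssAACCNn=4 ssAACCnn=2 ssAACcNN=2 ssAACcNn=4 ssAACcnn=2 ssAaCCNN=4 ssAaCCNn=8 ssAaCCnn=4 ssAaCcNN=4 ssAaCcNn=8 ssAaCcnn=4 ssaaCCNN=2 ssaaCCNn=4 ssaaCCnn=2 ssaaCcNN=2 ssaaCcNn=4 ssaaCcnn=2
SsAaCcNn hits 16/256; gcd=16; 16÷16/256÷16 = 1/16

P(SsAaCcNn) = 1/16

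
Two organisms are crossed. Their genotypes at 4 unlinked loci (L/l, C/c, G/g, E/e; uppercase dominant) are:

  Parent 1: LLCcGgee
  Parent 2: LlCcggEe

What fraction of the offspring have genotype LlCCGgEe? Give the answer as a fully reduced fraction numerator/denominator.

LLCcGgee gametes: LCGe×4, LCge×4, LcGe×4, Lcge×4
LlCcggEe gametes: LCgE×2, LCge×2, LcgE×2, Lcge×2, lCgE×2, lCge×2, lcgE×2, lcge×2
LLCcGgee×LlCcggEe grid (16·16=256): LLCCGgEe=8 LLCCGgee=8 LLCCggEe=8 LLCCggee=8 LLCcGgEe=16 LLCcGgee=16 LLCcggEe=16 LLCcggee=16 LLccGgEe=8 LLccGgee=8 LLccggEe=8 LLccggee=8 LlCCGgEe=8 LlCCGgee=8 LlCCggEe=8 LlCCggee=8 LlCcGgEe=16 LlCcGgee=16 LlCcggEe=16 LlCcggee=16 LlccGgEe=8 LlccGgee=8 LlccggEe=8 Llccggee=8
LlCCGgEe hits 8/256; gcd=8; 8÷8/256÷8 = 1/32

P(LlCCGgEe) = 1/32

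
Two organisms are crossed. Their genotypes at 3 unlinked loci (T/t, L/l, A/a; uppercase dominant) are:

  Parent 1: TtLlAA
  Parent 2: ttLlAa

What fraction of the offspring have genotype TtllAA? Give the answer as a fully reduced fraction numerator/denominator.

P(TtllAA) = 1/16

TtLlAA gametes: TLA×2, TlA×2, tLA×2, tlA×2
ttLlAa gametes: tLA×2, tLa×2, tlA×2, tla×2
TtLlAA×ttLlAa grid (8·8=64): TtLLAA=4 TtLLAa=4 TtLlAA=8 TtLlAa=8 TtllAA=4 TtllAa=4 ttLLAA=4 ttLLAa=4 ttLlAA=8 ttLlAa=8 ttllAA=4 ttllAa=4
TtllAA hits 4/64; gcd=4; 4÷4/64÷4 = 1/16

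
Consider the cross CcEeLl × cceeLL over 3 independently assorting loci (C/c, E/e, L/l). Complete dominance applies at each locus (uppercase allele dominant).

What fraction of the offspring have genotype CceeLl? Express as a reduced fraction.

CcEeLl gametes: CEL×1, CEl×1, CeL×1, Cel×1, cEL×1, cEl×1, ceL×1, cel×1
cceeLL gametes: ceL×8
CcEeLl×cceeLL grid (8·8=64): CcEeLL=8 CcEeLl=8 CceeLL=8 CceeLl=8 ccEeLL=8 ccEeLl=8 cceeLL=8 cceeLl=8
CceeLl hits 8/64; gcd=8; 8÷8/64÷8 = 1/8

P(CceeLl) = 1/8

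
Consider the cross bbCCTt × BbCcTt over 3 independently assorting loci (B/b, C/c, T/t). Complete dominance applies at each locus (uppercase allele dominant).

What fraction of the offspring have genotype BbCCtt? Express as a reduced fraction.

bbCCTt gametes: bCT×4, bCt×4
BbCcTt gametes: BCT×1, BCt×1, BcT×1, Bct×1, bCT×1, bCt×1, bcT×1, bct×1
bbCCTt×BbCcTt grid (8·8=64): BbCCTT=4 BbCCTt=8 BbCCtt=4 BbCcTT=4 BbCcTt=8 BbCctt=4 bbCCTT=4 bbCCTt=8 bbCCtt=4 bbCcTT=4 bbCcTt=8 bbCctt=4
BbCCtt hits 4/64; gcd=4; 4÷4/64÷4 = 1/16

P(BbCCtt) = 1/16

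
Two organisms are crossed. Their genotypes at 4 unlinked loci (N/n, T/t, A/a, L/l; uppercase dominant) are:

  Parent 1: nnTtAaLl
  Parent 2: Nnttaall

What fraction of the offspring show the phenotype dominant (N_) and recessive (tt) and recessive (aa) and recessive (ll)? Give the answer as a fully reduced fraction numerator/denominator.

P(N_ tt aa ll) = 1/16

nnTtAaLl gametes: nTAL×2, nTAl×2, nTaL×2, nTal×2, ntAL×2, ntAl×2, ntaL×2, ntal×2
Nnttaall gametes: Ntal×8, ntal×8
nnTtAaLl×Nnttaall grid (16·16=256): NnTtAaLl=16 NnTtAall=16 NnTtaaLl=16 NnTtaall=16 NnttAaLl=16 NnttAall=16 NnttaaLl=16 Nnttaall=16 nnTtAaLl=16 nnTtAall=16 nnTtaaLl=16 nnTtaall=16 nnttAaLl=16 nnttAall=16 nnttaaLl=16 nnttaall=16
N_ tt aa ll hits 16/256; gcd=16; 16÷16/256÷16 = 1/16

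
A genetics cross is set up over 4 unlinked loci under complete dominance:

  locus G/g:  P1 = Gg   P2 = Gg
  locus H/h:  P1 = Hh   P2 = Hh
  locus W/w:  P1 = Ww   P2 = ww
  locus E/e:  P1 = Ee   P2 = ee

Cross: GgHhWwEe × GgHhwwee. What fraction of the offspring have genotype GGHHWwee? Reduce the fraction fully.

P(GGHHWwee) = 1/64

GgHhWwEe gametes: GHWE×1, GHWe×1, GHwE×1, GHwe×1, GhWE×1, GhWe×1, GhwE×1, Ghwe×1, gHWE×1, gHWe×1, gHwE×1, gHwe×1, ghWE×1, ghWe×1, ghwE×1, ghwe×1
GgHhwwee gametes: GHwe×4, Ghwe×4, gHwe×4, ghwe×4
GgHhWwEe×GgHhwwee grid (16·16=256): GGHHWwEe=4 GGHHWwee=4 GGHHwwEe=4 GGHHwwee=4 GGHhWwEe=8 GGHhWwee=8 GGHhwwEe=8 GGHhwwee=8 GGhhWwEe=4 GGhhWwee=4 GGhhwwEe=4 GGhhwwee=4 GgHHWwEe=8 GgHHWwee=8 GgHHwwEe=8 GgHHwwee=8 GgHhWwEe=16 GgHhWwee=16 GgHhwwEe=16 GgHhwwee=16 GghhWwEe=8 GghhWwee=8 GghhwwEe=8 Gghhwwee=8 ggHHWwEe=4 ggHHWwee=4 ggHHwwEe=4 ggHHwwee=4 ggHhWwEe=8 ggHhWwee=8 ggHhwwEe=8 ggHhwwee=8 gghhWwEe=4 gghhWwee=4 gghhwwEe=4 gghhwwee=4
GGHHWwee hits 4/256; gcd=4; 4÷4/256÷4 = 1/64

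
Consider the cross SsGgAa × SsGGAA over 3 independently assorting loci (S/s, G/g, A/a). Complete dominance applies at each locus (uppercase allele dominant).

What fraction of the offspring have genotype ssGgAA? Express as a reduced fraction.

P(ssGgAA) = 1/16

SsGgAa gametes: SGA×1, SGa×1, SgA×1, Sga×1, sGA×1, sGa×1, sgA×1, sga×1
SsGGAA gametes: SGA×4, sGA×4
SsGgAa×SsGGAA grid (8·8=64): SSGGAA=4 SSGGAa=4 SSGgAA=4 SSGgAa=4 SsGGAA=8 SsGGAa=8 SsGgAA=8 SsGgAa=8 ssGGAA=4 ssGGAa=4 ssGgAA=4 ssGgAa=4
ssGgAA hits 4/64; gcd=4; 4÷4/64÷4 = 1/16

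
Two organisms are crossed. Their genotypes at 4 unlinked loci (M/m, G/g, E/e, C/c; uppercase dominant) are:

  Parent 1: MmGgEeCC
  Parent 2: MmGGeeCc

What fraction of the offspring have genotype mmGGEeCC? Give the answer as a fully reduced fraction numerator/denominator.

MmGgEeCC gametes: MGEC×2, MGeC×2, MgEC×2, MgeC×2, mGEC×2, mGeC×2, mgEC×2, mgeC×2
MmGGeeCc gametes: MGeC×4, MGec×4, mGeC×4, mGec×4
MmGgEeCC×MmGGeeCc grid (16·16=256): MMGGEeCC=8 MMGGEeCc=8 MMGGeeCC=8 MMGGeeCc=8 MMGgEeCC=8 MMGgEeCc=8 MMGgeeCC=8 MMGgeeCc=8 MmGGEeCC=16 MmGGEeCc=16 MmGGeeCC=16 MmGGeeCc=16 MmGgEeCC=16 MmGgEeCc=16 MmGgeeCC=16 MmGgeeCc=16 mmGGEeCC=8 mmGGEeCc=8 mmGGeeCC=8 mmGGeeCc=8 mmGgEeCC=8 mmGgEeCc=8 mmGgeeCC=8 mmGgeeCc=8
mmGGEeCC hits 8/256; gcd=8; 8÷8/256÷8 = 1/32

P(mmGGEeCC) = 1/32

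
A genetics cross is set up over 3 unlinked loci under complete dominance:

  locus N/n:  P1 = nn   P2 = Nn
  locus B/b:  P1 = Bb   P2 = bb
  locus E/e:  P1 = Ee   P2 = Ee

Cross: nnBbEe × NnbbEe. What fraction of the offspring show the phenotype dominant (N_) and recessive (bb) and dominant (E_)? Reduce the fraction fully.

P(N_ bb E_) = 3/16

nnBbEe gametes: nBE×2, nBe×2, nbE×2, nbe×2
NnbbEe gametes: NbE×2, Nbe×2, nbE×2, nbe×2
nnBbEe×NnbbEe grid (8·8=64): NnBbEE=4 NnBbEe=8 NnBbee=4 NnbbEE=4 NnbbEe=8 Nnbbee=4 nnBbEE=4 nnBbEe=8 nnBbee=4 nnbbEE=4 nnbbEe=8 nnbbee=4
N_ bb E_ hits 12/64; gcd=4; 12÷4/64÷4 = 3/16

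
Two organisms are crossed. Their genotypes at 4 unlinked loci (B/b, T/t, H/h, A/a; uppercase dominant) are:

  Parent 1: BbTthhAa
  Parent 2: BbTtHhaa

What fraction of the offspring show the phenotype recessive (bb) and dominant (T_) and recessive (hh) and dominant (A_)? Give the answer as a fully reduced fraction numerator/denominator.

P(bb T_ hh A_) = 3/64

BbTthhAa gametes: BThA×2, BTha×2, BthA×2, Btha×2, bThA×2, bTha×2, bthA×2, btha×2
BbTtHhaa gametes: BTHa×2, BTha×2, BtHa×2, Btha×2, bTHa×2, bTha×2, btHa×2, btha×2
BbTthhAa×BbTtHhaa grid (16·16=256): BBTTHhAa=4 BBTTHhaa=4 BBTThhAa=4 BBTThhaa=4 BBTtHhAa=8 BBTtHhaa=8 BBTthhAa=8 BBTthhaa=8 BBttHhAa=4 BBttHhaa=4 BBtthhAa=4 BBtthhaa=4 BbTTHhAa=8 BbTTHhaa=8 BbTThhAa=8 BbTThhaa=8 BbTtHhAa=16 BbTtHhaa=16 BbTthhAa=16 BbTthhaa=16 BbttHhAa=8 BbttHhaa=8 BbtthhAa=8 Bbtthhaa=8 bbTTHhAa=4 bbTTHhaa=4 bbTThhAa=4 bbTThhaa=4 bbTtHhAa=8 bbTtHhaa=8 bbTthhAa=8 bbTthhaa=8 bbttHhAa=4 bbttHhaa=4 bbtthhAa=4 bbtthhaa=4
bb T_ hh A_ hits 12/256; gcd=4; 12÷4/256÷4 = 3/64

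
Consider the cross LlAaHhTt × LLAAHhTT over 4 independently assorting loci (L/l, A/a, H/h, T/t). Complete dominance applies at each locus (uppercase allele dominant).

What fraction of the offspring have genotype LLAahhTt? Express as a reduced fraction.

LlAaHhTt gametes: LAHT×1, LAHt×1, LAhT×1, LAht×1, LaHT×1, LaHt×1, LahT×1, Laht×1, lAHT×1, lAHt×1, lAhT×1, lAht×1, laHT×1, laHt×1, lahT×1, laht×1
LLAAHhTT gametes: LAHT×8, LAhT×8
LlAaHhTt×LLAAHhTT grid (16·16=256): LLAAHHTT=8 LLAAHHTt=8 LLAAHhTT=16 LLAAHhTt=16 LLAAhhTT=8 LLAAhhTt=8 LLAaHHTT=8 LLAaHHTt=8 LLAaHhTT=16 LLAaHhTt=16 LLAahhTT=8 LLAahhTt=8 LlAAHHTT=8 LlAAHHTt=8 LlAAHhTT=16 LlAAHhTt=16 LlAAhhTT=8 LlAAhhTt=8 LlAaHHTT=8 LlAaHHTt=8 LlAaHhTT=16 LlAaHhTt=16 LlAahhTT=8 LlAahhTt=8
LLAahhTt hits 8/256; gcd=8; 8÷8/256÷8 = 1/32

P(LLAahhTt) = 1/32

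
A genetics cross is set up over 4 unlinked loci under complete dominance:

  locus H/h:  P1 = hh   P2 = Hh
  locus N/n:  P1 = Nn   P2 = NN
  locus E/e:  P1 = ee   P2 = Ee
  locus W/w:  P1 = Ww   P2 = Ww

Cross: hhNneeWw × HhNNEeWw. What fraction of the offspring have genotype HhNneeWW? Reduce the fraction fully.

P(HhNneeWW) = 1/32

hhNneeWw gametes: hNeW×4, hNew×4, hneW×4, hnew×4
HhNNEeWw gametes: HNEW×2, HNEw×2, HNeW×2, HNew×2, hNEW×2, hNEw×2, hNeW×2, hNew×2
hhNneeWw×HhNNEeWw grid (16·16=256): HhNNEeWW=8 HhNNEeWw=16 HhNNEeww=8 HhNNeeWW=8 HhNNeeWw=16 HhNNeeww=8 HhNnEeWW=8 HhNnEeWw=16 HhNnEeww=8 HhNneeWW=8 HhNneeWw=16 HhNneeww=8 hhNNEeWW=8 hhNNEeWw=16 hhNNEeww=8 hhNNeeWW=8 hhNNeeWw=16 hhNNeeww=8 hhNnEeWW=8 hhNnEeWw=16 hhNnEeww=8 hhNneeWW=8 hhNneeWw=16 hhNneeww=8
HhNneeWW hits 8/256; gcd=8; 8÷8/256÷8 = 1/32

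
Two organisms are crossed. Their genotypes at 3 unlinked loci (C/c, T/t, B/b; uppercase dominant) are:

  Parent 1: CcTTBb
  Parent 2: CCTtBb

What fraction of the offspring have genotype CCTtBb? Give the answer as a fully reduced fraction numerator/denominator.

P(CCTtBb) = 1/8

CcTTBb gametes: CTB×2, CTb×2, cTB×2, cTb×2
CCTtBb gametes: CTB×2, CTb×2, CtB×2, Ctb×2
CcTTBb×CCTtBb grid (8·8=64): CCTTBB=4 CCTTBb=8 CCTTbb=4 CCTtBB=4 CCTtBb=8 CCTtbb=4 CcTTBB=4 CcTTBb=8 CcTTbb=4 CcTtBB=4 CcTtBb=8 CcTtbb=4
CCTtBb hits 8/64; gcd=8; 8÷8/64÷8 = 1/8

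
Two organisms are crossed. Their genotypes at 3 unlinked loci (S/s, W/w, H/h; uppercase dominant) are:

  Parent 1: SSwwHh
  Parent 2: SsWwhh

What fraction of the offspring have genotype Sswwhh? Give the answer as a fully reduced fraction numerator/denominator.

P(Sswwhh) = 1/8

SSwwHh gametes: SwH×4, Swh×4
SsWwhh gametes: SWh×2, Swh×2, sWh×2, swh×2
SSwwHh×SsWwhh grid (8·8=64): SSWwHh=8 SSWwhh=8 SSwwHh=8 SSwwhh=8 SsWwHh=8 SsWwhh=8 SswwHh=8 Sswwhh=8
Sswwhh hits 8/64; gcd=8; 8÷8/64÷8 = 1/8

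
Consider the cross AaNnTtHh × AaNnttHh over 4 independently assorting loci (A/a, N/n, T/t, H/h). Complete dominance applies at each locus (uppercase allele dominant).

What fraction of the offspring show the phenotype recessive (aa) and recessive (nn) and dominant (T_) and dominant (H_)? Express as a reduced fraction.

AaNnTtHh gametes: ANTH×1, ANTh×1, ANtH×1, ANth×1, AnTH×1, AnTh×1, AntH×1, Anth×1, aNTH×1, aNTh×1, aNtH×1, aNth×1, anTH×1, anTh×1, antH×1, anth×1
AaNnttHh gametes: ANtH×2, ANth×2, AntH×2, Anth×2, aNtH×2, aNth×2, antH×2, anth×2
AaNnTtHh×AaNnttHh grid (16·16=256): AANNTtHH=2 AANNTtHh=4 AANNTthh=2 AANNttHH=2 AANNttHh=4 AANNtthh=2 AANnTtHH=4 AANnTtHh=8 AANnTthh=4 AANnttHH=4 AANnttHh=8 AANntthh=4 AAnnTtHH=2 AAnnTtHh=4 AAnnTthh=2 AAnnttHH=2 AAnnttHh=4 AAnntthh=2 AaNNTtHH=4 AaNNTtHh=8 AaNNTthh=4 AaNNttHH=4 AaNNttHh=8 AaNNtthh=4 AaNnTtHH=8 AaNnTtHh=16 AaNnTthh=8 AaNnttHH=8 AaNnttHh=16 AaNntthh=8 AannTtHH=4 AannTtHh=8 AannTthh=4 AannttHH=4 AannttHh=8 Aanntthh=4 aaNNTtHH=2 aaNNTtHh=4 aaNNTthh=2 aaNNttHH=2 aaNNttHh=4 aaNNtthh=2 aaNnTtHH=4 aaNnTtHh=8 aaNnTthh=4 aaNnttHH=4 aaNnttHh=8 aaNntthh=4 aannTtHH=2 aannTtHh=4 aannTthh=2 aannttHH=2 aannttHh=4 aanntthh=2
aa nn T_ H_ hits 6/256; gcd=2; 6÷2/256÷2 = 3/128

P(aa nn T_ H_) = 3/128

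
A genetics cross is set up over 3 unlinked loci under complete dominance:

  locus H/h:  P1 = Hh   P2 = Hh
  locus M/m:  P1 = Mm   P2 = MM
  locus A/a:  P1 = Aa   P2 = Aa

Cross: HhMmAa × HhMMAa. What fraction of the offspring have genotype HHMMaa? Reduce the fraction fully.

HhMmAa gametes: HMA×1, HMa×1, HmA×1, Hma×1, hMA×1, hMa×1, hmA×1, hma×1
HhMMAa gametes: HMA×2, HMa×2, hMA×2, hMa×2
HhMmAa×HhMMAa grid (8·8=64): HHMMAA=2 HHMMAa=4 HHMMaa=2 HHMmAA=2 HHMmAa=4 HHMmaa=2 HhMMAA=4 HhMMAa=8 HhMMaa=4 HhMmAA=4 HhMmAa=8 HhMmaa=4 hhMMAA=2 hhMMAa=4 hhMMaa=2 hhMmAA=2 hhMmAa=4 hhMmaa=2
HHMMaa hits 2/64; gcd=2; 2÷2/64÷2 = 1/32

P(HHMMaa) = 1/32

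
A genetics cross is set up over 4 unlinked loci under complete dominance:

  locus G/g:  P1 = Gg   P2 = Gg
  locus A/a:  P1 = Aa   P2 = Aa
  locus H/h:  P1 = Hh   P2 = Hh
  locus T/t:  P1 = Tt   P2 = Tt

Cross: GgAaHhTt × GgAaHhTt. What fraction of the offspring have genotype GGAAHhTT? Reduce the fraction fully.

P(GGAAHhTT) = 1/128

GgAaHhTt gametes: GAHT×1, GAHt×1, GAhT×1, GAht×1, GaHT×1, GaHt×1, GahT×1, Gaht×1, gAHT×1, gAHt×1, gAhT×1, gAht×1, gaHT×1, gaHt×1, gahT×1, gaht×1
GgAaHhTt gametes: GAHT×1, GAHt×1, GAhT×1, GAht×1, GaHT×1, GaHt×1, GahT×1, Gaht×1, gAHT×1, gAHt×1, gAhT×1, gAht×1, gaHT×1, gaHt×1, gahT×1, gaht×1
GgAaHhTt×GgAaHhTt grid (16·16=256): GGAAHHTT=1 GGAAHHTt=2 GGAAHHtt=1 GGAAHhTT=2 GGAAHhTt=4 GGAAHhtt=2 GGAAhhTT=1 GGAAhhTt=2 GGAAhhtt=1 GGAaHHTT=2 GGAaHHTt=4 GGAaHHtt=2 GGAaHhTT=4 GGAaHhTt=8 GGAaHhtt=4 GGAahhTT=2 GGAahhTt=4 GGAahhtt=2 GGaaHHTT=1 GGaaHHTt=2 GGaaHHtt=1 GGaaHhTT=2 GGaaHhTt=4 GGaaHhtt=2 GGaahhTT=1 GGaahhTt=2 GGaahhtt=1 GgAAHHTT=2 GgAAHHTt=4 GgAAHHtt=2 GgAAHhTT=4 GgAAHhTt=8 GgAAHhtt=4 GgAAhhTT=2 GgAAhhTt=4 GgAAhhtt=2 GgAaHHTT=4 GgAaHHTt=8 GgAaHHtt=4 GgAaHhTT=8 GgAaHhTt=16 GgAaHhtt=8 GgAahhTT=4 GgAahhTt=8 GgAahhtt=4 GgaaHHTT=2 GgaaHHTt=4 GgaaHHtt=2 GgaaHhTT=4 GgaaHhTt=8 GgaaHhtt=4 GgaahhTT=2 GgaahhTt=4 Ggaahhtt=2 ggAAHHTT=1 ggAAHHTt=2 ggAAHHtt=1 ggAAHhTT=2 ggAAHhTt=4 ggAAHhtt=2 ggAAhhTT=1 ggAAhhTt=2 ggAAhhtt=1 ggAaHHTT=2 ggAaHHTt=4 ggAaHHtt=2 ggAaHhTT=4 ggAaHhTt=8 ggAaHhtt=4 ggAahhTT=2 ggAahhTt=4 ggAahhtt=2 ggaaHHTT=1 ggaaHHTt=2 ggaaHHtt=1 ggaaHhTT=2 ggaaHhTt=4 ggaaHhtt=2 ggaahhTT=1 ggaahhTt=2 ggaahhtt=1
GGAAHhTT hits 2/256; gcd=2; 2÷2/256÷2 = 1/128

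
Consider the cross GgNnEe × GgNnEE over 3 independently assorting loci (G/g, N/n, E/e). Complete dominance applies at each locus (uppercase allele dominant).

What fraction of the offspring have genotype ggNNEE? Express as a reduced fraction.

P(ggNNEE) = 1/32

GgNnEe gametes: GNE×1, GNe×1, GnE×1, Gne×1, gNE×1, gNe×1, gnE×1, gne×1
GgNnEE gametes: GNE×2, GnE×2, gNE×2, gnE×2
GgNnEe×GgNnEE grid (8·8=64): GGNNEE=2 GGNNEe=2 GGNnEE=4 GGNnEe=4 GGnnEE=2 GGnnEe=2 GgNNEE=4 GgNNEe=4 GgNnEE=8 GgNnEe=8 GgnnEE=4 GgnnEe=4 ggNNEE=2 ggNNEe=2 ggNnEE=4 ggNnEe=4 ggnnEE=2 ggnnEe=2
ggNNEE hits 2/64; gcd=2; 2÷2/64÷2 = 1/32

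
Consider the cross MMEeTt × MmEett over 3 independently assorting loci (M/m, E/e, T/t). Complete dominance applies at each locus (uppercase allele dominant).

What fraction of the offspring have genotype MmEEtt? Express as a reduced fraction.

P(MmEEtt) = 1/16

MMEeTt gametes: MET×2, MEt×2, MeT×2, Met×2
MmEett gametes: MEt×2, Met×2, mEt×2, met×2
MMEeTt×MmEett grid (8·8=64): MMEETt=4 MMEEtt=4 MMEeTt=8 MMEett=8 MMeeTt=4 MMeett=4 MmEETt=4 MmEEtt=4 MmEeTt=8 MmEett=8 MmeeTt=4 Mmeett=4
MmEEtt hits 4/64; gcd=4; 4÷4/64÷4 = 1/16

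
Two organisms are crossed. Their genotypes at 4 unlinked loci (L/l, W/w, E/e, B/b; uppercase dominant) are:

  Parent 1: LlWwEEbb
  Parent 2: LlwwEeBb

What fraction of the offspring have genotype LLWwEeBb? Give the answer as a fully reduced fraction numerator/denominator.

P(LLWwEeBb) = 1/32

LlWwEEbb gametes: LWEb×4, LwEb×4, lWEb×4, lwEb×4
LlwwEeBb gametes: LwEB×2, LwEb×2, LweB×2, Lweb×2, lwEB×2, lwEb×2, lweB×2, lweb×2
LlWwEEbb×LlwwEeBb grid (16·16=256): LLWwEEBb=8 LLWwEEbb=8 LLWwEeBb=8 LLWwEebb=8 LLwwEEBb=8 LLwwEEbb=8 LLwwEeBb=8 LLwwEebb=8 LlWwEEBb=16 LlWwEEbb=16 LlWwEeBb=16 LlWwEebb=16 LlwwEEBb=16 LlwwEEbb=16 LlwwEeBb=16 LlwwEebb=16 llWwEEBb=8 llWwEEbb=8 llWwEeBb=8 llWwEebb=8 llwwEEBb=8 llwwEEbb=8 llwwEeBb=8 llwwEebb=8
LLWwEeBb hits 8/256; gcd=8; 8÷8/256÷8 = 1/32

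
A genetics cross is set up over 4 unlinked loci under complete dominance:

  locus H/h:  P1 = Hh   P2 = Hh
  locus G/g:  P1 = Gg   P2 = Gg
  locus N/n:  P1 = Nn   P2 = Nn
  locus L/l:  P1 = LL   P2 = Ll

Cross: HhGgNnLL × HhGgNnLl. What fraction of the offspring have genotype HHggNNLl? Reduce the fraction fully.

HhGgNnLL gametes: HGNL×2, HGnL×2, HgNL×2, HgnL×2, hGNL×2, hGnL×2, hgNL×2, hgnL×2
HhGgNnLl gametes: HGNL×1, HGNl×1, HGnL×1, HGnl×1, HgNL×1, HgNl×1, HgnL×1, Hgnl×1, hGNL×1, hGNl×1, hGnL×1, hGnl×1, hgNL×1, hgNl×1, hgnL×1, hgnl×1
HhGgNnLL×HhGgNnLl grid (16·16=256): HHGGNNLL=2 HHGGNNLl=2 HHGGNnLL=4 HHGGNnLl=4 HHGGnnLL=2 HHGGnnLl=2 HHGgNNLL=4 HHGgNNLl=4 HHGgNnLL=8 HHGgNnLl=8 HHGgnnLL=4 HHGgnnLl=4 HHggNNLL=2 HHggNNLl=2 HHggNnLL=4 HHggNnLl=4 HHggnnLL=2 HHggnnLl=2 HhGGNNLL=4 HhGGNNLl=4 HhGGNnLL=8 HhGGNnLl=8 HhGGnnLL=4 HhGGnnLl=4 HhGgNNLL=8 HhGgNNLl=8 HhGgNnLL=16 HhGgNnLl=16 HhGgnnLL=8 HhGgnnLl=8 HhggNNLL=4 HhggNNLl=4 HhggNnLL=8 HhggNnLl=8 HhggnnLL=4 HhggnnLl=4 hhGGNNLL=2 hhGGNNLl=2 hhGGNnLL=4 hhGGNnLl=4 hhGGnnLL=2 hhGGnnLl=2 hhGgNNLL=4 hhGgNNLl=4 hhGgNnLL=8 hhGgNnLl=8 hhGgnnLL=4 hhGgnnLl=4 hhggNNLL=2 hhggNNLl=2 hhggNnLL=4 hhggNnLl=4 hhggnnLL=2 hhggnnLl=2
HHggNNLl hits 2/256; gcd=2; 2÷2/256÷2 = 1/128

P(HHggNNLl) = 1/128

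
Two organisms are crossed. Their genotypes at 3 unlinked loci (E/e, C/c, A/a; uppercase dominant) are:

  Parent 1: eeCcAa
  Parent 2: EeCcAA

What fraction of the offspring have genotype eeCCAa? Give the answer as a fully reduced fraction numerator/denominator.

P(eeCCAa) = 1/16

eeCcAa gametes: eCA×2, eCa×2, ecA×2, eca×2
EeCcAA gametes: ECA×2, EcA×2, eCA×2, ecA×2
eeCcAa×EeCcAA grid (8·8=64): EeCCAA=4 EeCCAa=4 EeCcAA=8 EeCcAa=8 EeccAA=4 EeccAa=4 eeCCAA=4 eeCCAa=4 eeCcAA=8 eeCcAa=8 eeccAA=4 eeccAa=4
eeCCAa hits 4/64; gcd=4; 4÷4/64÷4 = 1/16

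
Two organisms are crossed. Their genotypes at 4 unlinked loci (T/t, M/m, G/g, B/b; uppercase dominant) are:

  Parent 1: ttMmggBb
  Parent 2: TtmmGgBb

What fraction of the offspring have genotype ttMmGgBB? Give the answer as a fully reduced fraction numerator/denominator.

ttMmggBb gametes: tMgB×4, tMgb×4, tmgB×4, tmgb×4
TtmmGgBb gametes: TmGB×2, TmGb×2, TmgB×2, Tmgb×2, tmGB×2, tmGb×2, tmgB×2, tmgb×2
ttMmggBb×TtmmGgBb grid (16·16=256): TtMmGgBB=8 TtMmGgBb=16 TtMmGgbb=8 TtMmggBB=8 TtMmggBb=16 TtMmggbb=8 TtmmGgBB=8 TtmmGgBb=16 TtmmGgbb=8 TtmmggBB=8 TtmmggBb=16 Ttmmggbb=8 ttMmGgBB=8 ttMmGgBb=16 ttMmGgbb=8 ttMmggBB=8 ttMmggBb=16 ttMmggbb=8 ttmmGgBB=8 ttmmGgBb=16 ttmmGgbb=8 ttmmggBB=8 ttmmggBb=16 ttmmggbb=8
ttMmGgBB hits 8/256; gcd=8; 8÷8/256÷8 = 1/32

P(ttMmGgBB) = 1/32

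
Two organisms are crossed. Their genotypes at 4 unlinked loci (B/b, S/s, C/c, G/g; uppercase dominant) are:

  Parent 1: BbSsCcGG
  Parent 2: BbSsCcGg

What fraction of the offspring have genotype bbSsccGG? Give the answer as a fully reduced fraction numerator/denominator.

P(bbSsccGG) = 1/64

BbSsCcGG gametes: BSCG×2, BScG×2, BsCG×2, BscG×2, bSCG×2, bScG×2, bsCG×2, bscG×2
BbSsCcGg gametes: BSCG×1, BSCg×1, BScG×1, BScg×1, BsCG×1, BsCg×1, BscG×1, Bscg×1, bSCG×1, bSCg×1, bScG×1, bScg×1, bsCG×1, bsCg×1, bscG×1, bscg×1
BbSsCcGG×BbSsCcGg grid (16·16=256): BBSSCCGG=2 BBSSCCGg=2 BBSSCcGG=4 BBSSCcGg=4 BBSSccGG=2 BBSSccGg=2 BBSsCCGG=4 BBSsCCGg=4 BBSsCcGG=8 BBSsCcGg=8 BBSsccGG=4 BBSsccGg=4 BBssCCGG=2 BBssCCGg=2 BBssCcGG=4 BBssCcGg=4 BBssccGG=2 BBssccGg=2 BbSSCCGG=4 BbSSCCGg=4 BbSSCcGG=8 BbSSCcGg=8 BbSSccGG=4 BbSSccGg=4 BbSsCCGG=8 BbSsCCGg=8 BbSsCcGG=16 BbSsCcGg=16 BbSsccGG=8 BbSsccGg=8 BbssCCGG=4 BbssCCGg=4 BbssCcGG=8 BbssCcGg=8 BbssccGG=4 BbssccGg=4 bbSSCCGG=2 bbSSCCGg=2 bbSSCcGG=4 bbSSCcGg=4 bbSSccGG=2 bbSSccGg=2 bbSsCCGG=4 bbSsCCGg=4 bbSsCcGG=8 bbSsCcGg=8 bbSsccGG=4 bbSsccGg=4 bbssCCGG=2 bbssCCGg=2 bbssCcGG=4 bbssCcGg=4 bbssccGG=2 bbssccGg=2
bbSsccGG hits 4/256; gcd=4; 4÷4/256÷4 = 1/64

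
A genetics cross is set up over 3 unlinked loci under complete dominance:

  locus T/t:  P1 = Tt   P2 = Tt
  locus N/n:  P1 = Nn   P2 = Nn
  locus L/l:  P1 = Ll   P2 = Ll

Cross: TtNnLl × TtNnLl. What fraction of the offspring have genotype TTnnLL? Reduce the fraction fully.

TtNnLl gametes: TNL×1, TNl×1, TnL×1, Tnl×1, tNL×1, tNl×1, tnL×1, tnl×1
TtNnLl gametes: TNL×1, TNl×1, TnL×1, Tnl×1, tNL×1, tNl×1, tnL×1, tnl×1
TtNnLl×TtNnLl grid (8·8=64): TTNNLL=1 TTNNLl=2 TTNNll=1 TTNnLL=2 TTNnLl=4 TTNnll=2 TTnnLL=1 TTnnLl=2 TTnnll=1 TtNNLL=2 TtNNLl=4 TtNNll=2 TtNnLL=4 TtNnLl=8 TtNnll=4 TtnnLL=2 TtnnLl=4 Ttnnll=2 ttNNLL=1 ttNNLl=2 ttNNll=1 ttNnLL=2 ttNnLl=4 ttNnll=2 ttnnLL=1 ttnnLl=2 ttnnll=1
TTnnLL hits 1/64; gcd=1; 1÷1/64÷1 = 1/64

P(TTnnLL) = 1/64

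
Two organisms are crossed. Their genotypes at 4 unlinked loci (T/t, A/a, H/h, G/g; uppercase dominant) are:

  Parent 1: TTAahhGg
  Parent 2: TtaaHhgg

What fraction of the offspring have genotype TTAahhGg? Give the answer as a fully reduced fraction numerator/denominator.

TTAahhGg gametes: TAhG×4, TAhg×4, TahG×4, Tahg×4
TtaaHhgg gametes: TaHg×4, Tahg×4, taHg×4, tahg×4
TTAahhGg×TtaaHhgg grid (16·16=256): TTAaHhGg=16 TTAaHhgg=16 TTAahhGg=16 TTAahhgg=16 TTaaHhGg=16 TTaaHhgg=16 TTaahhGg=16 TTaahhgg=16 TtAaHhGg=16 TtAaHhgg=16 TtAahhGg=16 TtAahhgg=16 TtaaHhGg=16 TtaaHhgg=16 TtaahhGg=16 Ttaahhgg=16
TTAahhGg hits 16/256; gcd=16; 16÷16/256÷16 = 1/16

P(TTAahhGg) = 1/16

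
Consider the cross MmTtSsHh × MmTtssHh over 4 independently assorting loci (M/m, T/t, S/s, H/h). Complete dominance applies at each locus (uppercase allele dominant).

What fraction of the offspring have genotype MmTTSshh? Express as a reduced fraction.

P(MmTTSshh) = 1/64

MmTtSsHh gametes: MTSH×1, MTSh×1, MTsH×1, MTsh×1, MtSH×1, MtSh×1, MtsH×1, Mtsh×1, mTSH×1, mTSh×1, mTsH×1, mTsh×1, mtSH×1, mtSh×1, mtsH×1, mtsh×1
MmTtssHh gametes: MTsH×2, MTsh×2, MtsH×2, Mtsh×2, mTsH×2, mTsh×2, mtsH×2, mtsh×2
MmTtSsHh×MmTtssHh grid (16·16=256): MMTTSsHH=2 MMTTSsHh=4 MMTTSshh=2 MMTTssHH=2 MMTTssHh=4 MMTTsshh=2 MMTtSsHH=4 MMTtSsHh=8 MMTtSshh=4 MMTtssHH=4 MMTtssHh=8 MMTtsshh=4 MMttSsHH=2 MMttSsHh=4 MMttSshh=2 MMttssHH=2 MMttssHh=4 MMttsshh=2 MmTTSsHH=4 MmTTSsHh=8 MmTTSshh=4 MmTTssHH=4 MmTTssHh=8 MmTTsshh=4 MmTtSsHH=8 MmTtSsHh=16 MmTtSshh=8 MmTtssHH=8 MmTtssHh=16 MmTtsshh=8 MmttSsHH=4 MmttSsHh=8 MmttSshh=4 MmttssHH=4 MmttssHh=8 Mmttsshh=4 mmTTSsHH=2 mmTTSsHh=4 mmTTSshh=2 mmTTssHH=2 mmTTssHh=4 mmTTsshh=2 mmTtSsHH=4 mmTtSsHh=8 mmTtSshh=4 mmTtssHH=4 mmTtssHh=8 mmTtsshh=4 mmttSsHH=2 mmttSsHh=4 mmttSshh=2 mmttssHH=2 mmttssHh=4 mmttsshh=2
MmTTSshh hits 4/256; gcd=4; 4÷4/256÷4 = 1/64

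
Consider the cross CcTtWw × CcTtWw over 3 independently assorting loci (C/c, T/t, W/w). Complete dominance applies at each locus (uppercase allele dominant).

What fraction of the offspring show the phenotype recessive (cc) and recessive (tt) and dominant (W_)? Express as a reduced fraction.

P(cc tt W_) = 3/64

CcTtWw gametes: CTW×1, CTw×1, CtW×1, Ctw×1, cTW×1, cTw×1, ctW×1, ctw×1
CcTtWw gametes: CTW×1, CTw×1, CtW×1, Ctw×1, cTW×1, cTw×1, ctW×1, ctw×1
CcTtWw×CcTtWw grid (8·8=64): CCTTWW=1 CCTTWw=2 CCTTww=1 CCTtWW=2 CCTtWw=4 CCTtww=2 CCttWW=1 CCttWw=2 CCttww=1 CcTTWW=2 CcTTWw=4 CcTTww=2 CcTtWW=4 CcTtWw=8 CcTtww=4 CcttWW=2 CcttWw=4 Ccttww=2 ccTTWW=1 ccTTWw=2 ccTTww=1 ccTtWW=2 ccTtWw=4 ccTtww=2 ccttWW=1 ccttWw=2 ccttww=1
cc tt W_ hits 3/64; gcd=1; 3÷1/64÷1 = 3/64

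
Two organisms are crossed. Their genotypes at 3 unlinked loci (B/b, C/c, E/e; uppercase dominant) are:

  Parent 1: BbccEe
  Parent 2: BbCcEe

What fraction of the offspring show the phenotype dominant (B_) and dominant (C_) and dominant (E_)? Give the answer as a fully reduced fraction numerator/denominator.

BbccEe gametes: BcE×2, Bce×2, bcE×2, bce×2
BbCcEe gametes: BCE×1, BCe×1, BcE×1, Bce×1, bCE×1, bCe×1, bcE×1, bce×1
BbccEe×BbCcEe grid (8·8=64): BBCcEE=2 BBCcEe=4 BBCcee=2 BBccEE=2 BBccEe=4 BBccee=2 BbCcEE=4 BbCcEe=8 BbCcee=4 BbccEE=4 BbccEe=8 Bbccee=4 bbCcEE=2 bbCcEe=4 bbCcee=2 bbccEE=2 bbccEe=4 bbccee=2
B_ C_ E_ hits 18/64; gcd=2; 18÷2/64÷2 = 9/32

P(B_ C_ E_) = 9/32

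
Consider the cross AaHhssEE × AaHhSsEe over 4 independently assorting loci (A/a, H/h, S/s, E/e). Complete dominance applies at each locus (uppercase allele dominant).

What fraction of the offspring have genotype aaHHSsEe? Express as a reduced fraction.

AaHhssEE gametes: AHsE×4, AhsE×4, aHsE×4, ahsE×4
AaHhSsEe gametes: AHSE×1, AHSe×1, AHsE×1, AHse×1, AhSE×1, AhSe×1, AhsE×1, Ahse×1, aHSE×1, aHSe×1, aHsE×1, aHse×1, ahSE×1, ahSe×1, ahsE×1, ahse×1
AaHhssEE×AaHhSsEe grid (16·16=256): AAHHSsEE=4 AAHHSsEe=4 AAHHssEE=4 AAHHssEe=4 AAHhSsEE=8 AAHhSsEe=8 AAHhssEE=8 AAHhssEe=8 AAhhSsEE=4 AAhhSsEe=4 AAhhssEE=4 AAhhssEe=4 AaHHSsEE=8 AaHHSsEe=8 AaHHssEE=8 AaHHssEe=8 AaHhSsEE=16 AaHhSsEe=16 AaHhssEE=16 AaHhssEe=16 AahhSsEE=8 AahhSsEe=8 AahhssEE=8 AahhssEe=8 aaHHSsEE=4 aaHHSsEe=4 aaHHssEE=4 aaHHssEe=4 aaHhSsEE=8 aaHhSsEe=8 aaHhssEE=8 aaHhssEe=8 aahhSsEE=4 aahhSsEe=4 aahhssEE=4 aahhssEe=4
aaHHSsEe hits 4/256; gcd=4; 4÷4/256÷4 = 1/64

P(aaHHSsEe) = 1/64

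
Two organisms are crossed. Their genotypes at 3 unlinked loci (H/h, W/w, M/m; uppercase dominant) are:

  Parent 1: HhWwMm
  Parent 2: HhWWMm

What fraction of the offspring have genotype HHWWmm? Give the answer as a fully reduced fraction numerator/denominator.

HhWwMm gametes: HWM×1, HWm×1, HwM×1, Hwm×1, hWM×1, hWm×1, hwM×1, hwm×1
HhWWMm gametes: HWM×2, HWm×2, hWM×2, hWm×2
HhWwMm×HhWWMm grid (8·8=64): HHWWMM=2 HHWWMm=4 HHWWmm=2 HHWwMM=2 HHWwMm=4 HHWwmm=2 HhWWMM=4 HhWWMm=8 HhWWmm=4 HhWwMM=4 HhWwMm=8 HhWwmm=4 hhWWMM=2 hhWWMm=4 hhWWmm=2 hhWwMM=2 hhWwMm=4 hhWwmm=2
HHWWmm hits 2/64; gcd=2; 2÷2/64÷2 = 1/32

P(HHWWmm) = 1/32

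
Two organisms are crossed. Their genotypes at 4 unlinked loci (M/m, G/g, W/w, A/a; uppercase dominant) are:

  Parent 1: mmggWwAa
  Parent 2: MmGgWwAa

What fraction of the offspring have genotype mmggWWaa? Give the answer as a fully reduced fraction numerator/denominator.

mmggWwAa gametes: mgWA×4, mgWa×4, mgwA×4, mgwa×4
MmGgWwAa gametes: MGWA×1, MGWa×1, MGwA×1, MGwa×1, MgWA×1, MgWa×1, MgwA×1, Mgwa×1, mGWA×1, mGWa×1, mGwA×1, mGwa×1, mgWA×1, mgWa×1, mgwA×1, mgwa×1
mmggWwAa×MmGgWwAa grid (16·16=256): MmGgWWAA=4 MmGgWWAa=8 MmGgWWaa=4 MmGgWwAA=8 MmGgWwAa=16 MmGgWwaa=8 MmGgwwAA=4 MmGgwwAa=8 MmGgwwaa=4 MmggWWAA=4 MmggWWAa=8 MmggWWaa=4 MmggWwAA=8 MmggWwAa=16 MmggWwaa=8 MmggwwAA=4 MmggwwAa=8 Mmggwwaa=4 mmGgWWAA=4 mmGgWWAa=8 mmGgWWaa=4 mmGgWwAA=8 mmGgWwAa=16 mmGgWwaa=8 mmGgwwAA=4 mmGgwwAa=8 mmGgwwaa=4 mmggWWAA=4 mmggWWAa=8 mmggWWaa=4 mmggWwAA=8 mmggWwAa=16 mmggWwaa=8 mmggwwAA=4 mmggwwAa=8 mmggwwaa=4
mmggWWaa hits 4/256; gcd=4; 4÷4/256÷4 = 1/64

P(mmggWWaa) = 1/64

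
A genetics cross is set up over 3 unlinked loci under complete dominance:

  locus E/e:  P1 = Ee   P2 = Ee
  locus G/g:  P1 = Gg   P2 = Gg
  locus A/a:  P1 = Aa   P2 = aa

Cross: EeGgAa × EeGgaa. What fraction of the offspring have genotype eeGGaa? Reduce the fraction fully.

P(eeGGaa) = 1/32

EeGgAa gametes: EGA×1, EGa×1, EgA×1, Ega×1, eGA×1, eGa×1, egA×1, ega×1
EeGgaa gametes: EGa×2, Ega×2, eGa×2, ega×2
EeGgAa×EeGgaa grid (8·8=64): EEGGAa=2 EEGGaa=2 EEGgAa=4 EEGgaa=4 EEggAa=2 EEggaa=2 EeGGAa=4 EeGGaa=4 EeGgAa=8 EeGgaa=8 EeggAa=4 Eeggaa=4 eeGGAa=2 eeGGaa=2 eeGgAa=4 eeGgaa=4 eeggAa=2 eeggaa=2
eeGGaa hits 2/64; gcd=2; 2÷2/64÷2 = 1/32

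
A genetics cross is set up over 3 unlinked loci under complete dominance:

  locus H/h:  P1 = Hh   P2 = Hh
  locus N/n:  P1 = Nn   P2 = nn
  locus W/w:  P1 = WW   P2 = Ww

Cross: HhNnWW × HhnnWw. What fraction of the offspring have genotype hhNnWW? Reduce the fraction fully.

HhNnWW gametes: HNW×2, HnW×2, hNW×2, hnW×2
HhnnWw gametes: HnW×2, Hnw×2, hnW×2, hnw×2
HhNnWW×HhnnWw grid (8·8=64): HHNnWW=4 HHNnWw=4 HHnnWW=4 HHnnWw=4 HhNnWW=8 HhNnWw=8 HhnnWW=8 HhnnWw=8 hhNnWW=4 hhNnWw=4 hhnnWW=4 hhnnWw=4
hhNnWW hits 4/64; gcd=4; 4÷4/64÷4 = 1/16

P(hhNnWW) = 1/16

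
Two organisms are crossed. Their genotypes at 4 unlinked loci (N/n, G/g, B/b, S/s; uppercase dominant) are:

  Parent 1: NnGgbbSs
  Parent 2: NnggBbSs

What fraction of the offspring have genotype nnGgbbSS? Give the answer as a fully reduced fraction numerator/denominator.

NnGgbbSs gametes: NGbS×2, NGbs×2, NgbS×2, Ngbs×2, nGbS×2, nGbs×2, ngbS×2, ngbs×2
NnggBbSs gametes: NgBS×2, NgBs×2, NgbS×2, Ngbs×2, ngBS×2, ngBs×2, ngbS×2, ngbs×2
NnGgbbSs×NnggBbSs grid (16·16=256): NNGgBbSS=4 NNGgBbSs=8 NNGgBbss=4 NNGgbbSS=4 NNGgbbSs=8 NNGgbbss=4 NNggBbSS=4 NNggBbSs=8 NNggBbss=4 NNggbbSS=4 NNggbbSs=8 NNggbbss=4 NnGgBbSS=8 NnGgBbSs=16 NnGgBbss=8 NnGgbbSS=8 NnGgbbSs=16 NnGgbbss=8 NnggBbSS=8 NnggBbSs=16 NnggBbss=8 NnggbbSS=8 NnggbbSs=16 Nnggbbss=8 nnGgBbSS=4 nnGgBbSs=8 nnGgBbss=4 nnGgbbSS=4 nnGgbbSs=8 nnGgbbss=4 nnggBbSS=4 nnggBbSs=8 nnggBbss=4 nnggbbSS=4 nnggbbSs=8 nnggbbss=4
nnGgbbSS hits 4/256; gcd=4; 4÷4/256÷4 = 1/64

P(nnGgbbSS) = 1/64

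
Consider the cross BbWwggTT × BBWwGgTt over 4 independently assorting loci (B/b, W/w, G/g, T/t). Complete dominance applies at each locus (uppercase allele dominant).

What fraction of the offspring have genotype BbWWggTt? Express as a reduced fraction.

P(BbWWggTt) = 1/32

BbWwggTT gametes: BWgT×4, BwgT×4, bWgT×4, bwgT×4
BBWwGgTt gametes: BWGT×2, BWGt×2, BWgT×2, BWgt×2, BwGT×2, BwGt×2, BwgT×2, Bwgt×2
BbWwggTT×BBWwGgTt grid (16·16=256): BBWWGgTT=8 BBWWGgTt=8 BBWWggTT=8 BBWWggTt=8 BBWwGgTT=16 BBWwGgTt=16 BBWwggTT=16 BBWwggTt=16 BBwwGgTT=8 BBwwGgTt=8 BBwwggTT=8 BBwwggTt=8 BbWWGgTT=8 BbWWGgTt=8 BbWWggTT=8 BbWWggTt=8 BbWwGgTT=16 BbWwGgTt=16 BbWwggTT=16 BbWwggTt=16 BbwwGgTT=8 BbwwGgTt=8 BbwwggTT=8 BbwwggTt=8
BbWWggTt hits 8/256; gcd=8; 8÷8/256÷8 = 1/32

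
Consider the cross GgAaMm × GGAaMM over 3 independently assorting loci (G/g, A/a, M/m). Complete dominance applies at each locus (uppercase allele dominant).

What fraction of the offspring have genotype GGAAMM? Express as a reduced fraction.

GgAaMm gametes: GAM×1, GAm×1, GaM×1, Gam×1, gAM×1, gAm×1, gaM×1, gam×1
GGAaMM gametes: GAM×4, GaM×4
GgAaMm×GGAaMM grid (8·8=64): GGAAMM=4 GGAAMm=4 GGAaMM=8 GGAaMm=8 GGaaMM=4 GGaaMm=4 GgAAMM=4 GgAAMm=4 GgAaMM=8 GgAaMm=8 GgaaMM=4 GgaaMm=4
GGAAMM hits 4/64; gcd=4; 4÷4/64÷4 = 1/16

P(GGAAMM) = 1/16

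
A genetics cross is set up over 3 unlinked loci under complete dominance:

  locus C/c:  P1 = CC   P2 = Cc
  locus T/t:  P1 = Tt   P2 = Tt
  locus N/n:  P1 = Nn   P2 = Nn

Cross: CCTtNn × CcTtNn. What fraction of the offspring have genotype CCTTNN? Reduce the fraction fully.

P(CCTTNN) = 1/32

CCTtNn gametes: CTN×2, CTn×2, CtN×2, Ctn×2
CcTtNn gametes: CTN×1, CTn×1, CtN×1, Ctn×1, cTN×1, cTn×1, ctN×1, ctn×1
CCTtNn×CcTtNn grid (8·8=64): CCTTNN=2 CCTTNn=4 CCTTnn=2 CCTtNN=4 CCTtNn=8 CCTtnn=4 CCttNN=2 CCttNn=4 CCttnn=2 CcTTNN=2 CcTTNn=4 CcTTnn=2 CcTtNN=4 CcTtNn=8 CcTtnn=4 CcttNN=2 CcttNn=4 Ccttnn=2
CCTTNN hits 2/64; gcd=2; 2÷2/64÷2 = 1/32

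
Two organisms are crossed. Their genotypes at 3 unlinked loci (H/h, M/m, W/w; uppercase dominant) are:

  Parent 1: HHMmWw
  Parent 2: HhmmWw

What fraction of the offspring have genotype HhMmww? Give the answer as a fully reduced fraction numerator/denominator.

P(HhMmww) = 1/16

HHMmWw gametes: HMW×2, HMw×2, HmW×2, Hmw×2
HhmmWw gametes: HmW×2, Hmw×2, hmW×2, hmw×2
HHMmWw×HhmmWw grid (8·8=64): HHMmWW=4 HHMmWw=8 HHMmww=4 HHmmWW=4 HHmmWw=8 HHmmww=4 HhMmWW=4 HhMmWw=8 HhMmww=4 HhmmWW=4 HhmmWw=8 Hhmmww=4
HhMmww hits 4/64; gcd=4; 4÷4/64÷4 = 1/16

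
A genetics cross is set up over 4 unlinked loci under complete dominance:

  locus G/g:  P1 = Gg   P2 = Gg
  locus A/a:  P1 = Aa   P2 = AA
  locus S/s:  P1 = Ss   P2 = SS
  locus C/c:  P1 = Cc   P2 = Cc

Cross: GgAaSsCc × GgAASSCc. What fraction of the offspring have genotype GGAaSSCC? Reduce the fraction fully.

GgAaSsCc gametes: GASC×1, GASc×1, GAsC×1, GAsc×1, GaSC×1, GaSc×1, GasC×1, Gasc×1, gASC×1, gASc×1, gAsC×1, gAsc×1, gaSC×1, gaSc×1, gasC×1, gasc×1
GgAASSCc gametes: GASC×4, GASc×4, gASC×4, gASc×4
GgAaSsCc×GgAASSCc grid (16·16=256): GGAASSCC=4 GGAASSCc=8 GGAASScc=4 GGAASsCC=4 GGAASsCc=8 GGAASscc=4 GGAaSSCC=4 GGAaSSCc=8 GGAaSScc=4 GGAaSsCC=4 GGAaSsCc=8 GGAaSscc=4 GgAASSCC=8 GgAASSCc=16 GgAASScc=8 GgAASsCC=8 GgAASsCc=16 GgAASscc=8 GgAaSSCC=8 GgAaSSCc=16 GgAaSScc=8 GgAaSsCC=8 GgAaSsCc=16 GgAaSscc=8 ggAASSCC=4 ggAASSCc=8 ggAASScc=4 ggAASsCC=4 ggAASsCc=8 ggAASscc=4 ggAaSSCC=4 ggAaSSCc=8 ggAaSScc=4 ggAaSsCC=4 ggAaSsCc=8 ggAaSscc=4
GGAaSSCC hits 4/256; gcd=4; 4÷4/256÷4 = 1/64

P(GGAaSSCC) = 1/64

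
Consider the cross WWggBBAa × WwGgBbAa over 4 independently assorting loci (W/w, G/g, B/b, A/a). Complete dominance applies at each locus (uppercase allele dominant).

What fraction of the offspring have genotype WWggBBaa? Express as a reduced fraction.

P(WWggBBaa) = 1/32

WWggBBAa gametes: WgBA×8, WgBa×8
WwGgBbAa gametes: WGBA×1, WGBa×1, WGbA×1, WGba×1, WgBA×1, WgBa×1, WgbA×1, Wgba×1, wGBA×1, wGBa×1, wGbA×1, wGba×1, wgBA×1, wgBa×1, wgbA×1, wgba×1
WWggBBAa×WwGgBbAa grid (16·16=256): WWGgBBAA=8 WWGgBBAa=16 WWGgBBaa=8 WWGgBbAA=8 WWGgBbAa=16 WWGgBbaa=8 WWggBBAA=8 WWggBBAa=16 WWggBBaa=8 WWggBbAA=8 WWggBbAa=16 WWggBbaa=8 WwGgBBAA=8 WwGgBBAa=16 WwGgBBaa=8 WwGgBbAA=8 WwGgBbAa=16 WwGgBbaa=8 WwggBBAA=8 WwggBBAa=16 WwggBBaa=8 WwggBbAA=8 WwggBbAa=16 WwggBbaa=8
WWggBBaa hits 8/256; gcd=8; 8÷8/256÷8 = 1/32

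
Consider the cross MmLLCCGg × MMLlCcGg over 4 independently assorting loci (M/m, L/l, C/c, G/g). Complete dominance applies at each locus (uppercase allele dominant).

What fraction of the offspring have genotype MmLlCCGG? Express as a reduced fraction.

P(MmLlCCGG) = 1/32

MmLLCCGg gametes: MLCG×4, MLCg×4, mLCG×4, mLCg×4
MMLlCcGg gametes: MLCG×2, MLCg×2, MLcG×2, MLcg×2, MlCG×2, MlCg×2, MlcG×2, Mlcg×2
MmLLCCGg×MMLlCcGg grid (16·16=256): MMLLCCGG=8 MMLLCCGg=16 MMLLCCgg=8 MMLLCcGG=8 MMLLCcGg=16 MMLLCcgg=8 MMLlCCGG=8 MMLlCCGg=16 MMLlCCgg=8 MMLlCcGG=8 MMLlCcGg=16 MMLlCcgg=8 MmLLCCGG=8 MmLLCCGg=16 MmLLCCgg=8 MmLLCcGG=8 MmLLCcGg=16 MmLLCcgg=8 MmLlCCGG=8 MmLlCCGg=16 MmLlCCgg=8 MmLlCcGG=8 MmLlCcGg=16 MmLlCcgg=8
MmLlCCGG hits 8/256; gcd=8; 8÷8/256÷8 = 1/32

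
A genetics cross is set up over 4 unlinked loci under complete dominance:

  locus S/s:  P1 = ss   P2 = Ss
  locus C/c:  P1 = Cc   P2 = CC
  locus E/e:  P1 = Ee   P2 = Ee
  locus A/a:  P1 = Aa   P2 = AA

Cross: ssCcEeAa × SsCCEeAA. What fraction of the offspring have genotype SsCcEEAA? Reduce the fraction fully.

ssCcEeAa gametes: sCEA×2, sCEa×2, sCeA×2, sCea×2, scEA×2, scEa×2, sceA×2, scea×2
SsCCEeAA gametes: SCEA×4, SCeA×4, sCEA×4, sCeA×4
ssCcEeAa×SsCCEeAA grid (16·16=256): SsCCEEAA=8 SsCCEEAa=8 SsCCEeAA=16 SsCCEeAa=16 SsCCeeAA=8 SsCCeeAa=8 SsCcEEAA=8 SsCcEEAa=8 SsCcEeAA=16 SsCcEeAa=16 SsCceeAA=8 SsCceeAa=8 ssCCEEAA=8 ssCCEEAa=8 ssCCEeAA=16 ssCCEeAa=16 ssCCeeAA=8 ssCCeeAa=8 ssCcEEAA=8 ssCcEEAa=8 ssCcEeAA=16 ssCcEeAa=16 ssCceeAA=8 ssCceeAa=8
SsCcEEAA hits 8/256; gcd=8; 8÷8/256÷8 = 1/32

P(SsCcEEAA) = 1/32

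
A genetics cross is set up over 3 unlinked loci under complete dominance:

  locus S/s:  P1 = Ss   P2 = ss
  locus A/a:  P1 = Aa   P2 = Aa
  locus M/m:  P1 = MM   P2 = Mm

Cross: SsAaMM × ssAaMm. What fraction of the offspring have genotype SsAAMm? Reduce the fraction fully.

SsAaMM gametes: SAM×2, SaM×2, sAM×2, saM×2
ssAaMm gametes: sAM×2, sAm×2, saM×2, sam×2
SsAaMM×ssAaMm grid (8·8=64): SsAAMM=4 SsAAMm=4 SsAaMM=8 SsAaMm=8 SsaaMM=4 SsaaMm=4 ssAAMM=4 ssAAMm=4 ssAaMM=8 ssAaMm=8 ssaaMM=4 ssaaMm=4
SsAAMm hits 4/64; gcd=4; 4÷4/64÷4 = 1/16

P(SsAAMm) = 1/16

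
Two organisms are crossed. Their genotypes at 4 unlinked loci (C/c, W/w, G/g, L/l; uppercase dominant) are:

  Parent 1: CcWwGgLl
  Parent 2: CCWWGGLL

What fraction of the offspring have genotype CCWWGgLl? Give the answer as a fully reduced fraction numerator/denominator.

P(CCWWGgLl) = 1/16

CcWwGgLl gametes: CWGL×1, CWGl×1, CWgL×1, CWgl×1, CwGL×1, CwGl×1, CwgL×1, Cwgl×1, cWGL×1, cWGl×1, cWgL×1, cWgl×1, cwGL×1, cwGl×1, cwgL×1, cwgl×1
CCWWGGLL gametes: CWGL×16
CcWwGgLl×CCWWGGLL grid (16·16=256): CCWWGGLL=16 CCWWGGLl=16 CCWWGgLL=16 CCWWGgLl=16 CCWwGGLL=16 CCWwGGLl=16 CCWwGgLL=16 CCWwGgLl=16 CcWWGGLL=16 CcWWGGLl=16 CcWWGgLL=16 CcWWGgLl=16 CcWwGGLL=16 CcWwGGLl=16 CcWwGgLL=16 CcWwGgLl=16
CCWWGgLl hits 16/256; gcd=16; 16÷16/256÷16 = 1/16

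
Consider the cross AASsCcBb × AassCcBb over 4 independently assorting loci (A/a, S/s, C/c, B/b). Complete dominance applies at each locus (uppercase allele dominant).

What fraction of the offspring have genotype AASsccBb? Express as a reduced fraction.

P(AASsccBb) = 1/32

AASsCcBb gametes: ASCB×2, ASCb×2, AScB×2, AScb×2, AsCB×2, AsCb×2, AscB×2, Ascb×2
AassCcBb gametes: AsCB×2, AsCb×2, AscB×2, Ascb×2, asCB×2, asCb×2, ascB×2, ascb×2
AASsCcBb×AassCcBb grid (16·16=256): AASsCCBB=4 AASsCCBb=8 AASsCCbb=4 AASsCcBB=8 AASsCcBb=16 AASsCcbb=8 AASsccBB=4 AASsccBb=8 AASsccbb=4 AAssCCBB=4 AAssCCBb=8 AAssCCbb=4 AAssCcBB=8 AAssCcBb=16 AAssCcbb=8 AAssccBB=4 AAssccBb=8 AAssccbb=4 AaSsCCBB=4 AaSsCCBb=8 AaSsCCbb=4 AaSsCcBB=8 AaSsCcBb=16 AaSsCcbb=8 AaSsccBB=4 AaSsccBb=8 AaSsccbb=4 AassCCBB=4 AassCCBb=8 AassCCbb=4 AassCcBB=8 AassCcBb=16 AassCcbb=8 AassccBB=4 AassccBb=8 Aassccbb=4
AASsccBb hits 8/256; gcd=8; 8÷8/256÷8 = 1/32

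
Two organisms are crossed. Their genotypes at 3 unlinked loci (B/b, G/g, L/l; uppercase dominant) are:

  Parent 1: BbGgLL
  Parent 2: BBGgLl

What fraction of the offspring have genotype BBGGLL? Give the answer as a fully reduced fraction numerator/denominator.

BbGgLL gametes: BGL×2, BgL×2, bGL×2, bgL×2
BBGgLl gametes: BGL×2, BGl×2, BgL×2, Bgl×2
BbGgLL×BBGgLl grid (8·8=64): BBGGLL=4 BBGGLl=4 BBGgLL=8 BBGgLl=8 BBggLL=4 BBggLl=4 BbGGLL=4 BbGGLl=4 BbGgLL=8 BbGgLl=8 BbggLL=4 BbggLl=4
BBGGLL hits 4/64; gcd=4; 4÷4/64÷4 = 1/16

P(BBGGLL) = 1/16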